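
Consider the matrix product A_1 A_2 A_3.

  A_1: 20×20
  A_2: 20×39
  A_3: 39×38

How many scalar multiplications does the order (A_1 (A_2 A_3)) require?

(A_2 A_3): 20×39 by 39×38 → 20×38, cost 20·39·38 = 29640
(A_1 (A_2 A_3)): 20×20 by 20×38 → 20×38, cost 20·20·38 = 15200; cumulative 44840
Total: 44840 scalar multiplications.

44840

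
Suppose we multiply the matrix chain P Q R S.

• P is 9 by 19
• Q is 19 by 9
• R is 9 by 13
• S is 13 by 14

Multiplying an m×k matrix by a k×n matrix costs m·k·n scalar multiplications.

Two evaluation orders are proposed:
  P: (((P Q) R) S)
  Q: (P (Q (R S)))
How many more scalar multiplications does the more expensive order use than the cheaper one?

Order P = (((P Q) R) S): (P Q): 9×19 by 19×9 → 9×9, cost 9·19·9 = 1539; ((P Q) R): 9×9 by 9×13 → 9×13, cost 9·9·13 = 1053; cumulative 2592; (((P Q) R) S): 9×13 by 13×14 → 9×14, cost 9·13·14 = 1638; cumulative 4230. Total 4230.
Order Q = (P (Q (R S))): (R S): 9×13 by 13×14 → 9×14, cost 9·13·14 = 1638; (Q (R S)): 19×9 by 9×14 → 19×14, cost 19·9·14 = 2394; cumulative 4032; (P (Q (R S))): 9×19 by 19×14 → 9×14, cost 9·19·14 = 2394; cumulative 6426. Total 6426.
Difference: |4230 − 6426| = 2196.

2196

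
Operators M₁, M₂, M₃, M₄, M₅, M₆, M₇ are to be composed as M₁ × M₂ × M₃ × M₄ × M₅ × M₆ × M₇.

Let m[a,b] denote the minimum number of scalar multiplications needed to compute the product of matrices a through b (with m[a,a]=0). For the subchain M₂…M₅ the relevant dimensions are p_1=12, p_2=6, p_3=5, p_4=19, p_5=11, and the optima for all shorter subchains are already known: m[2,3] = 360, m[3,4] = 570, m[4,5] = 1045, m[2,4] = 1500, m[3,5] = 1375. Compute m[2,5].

2065

m[2,5] = min over k∈[2,4] of m[2,k]+m[k+1,5]+p_{1}·p_k·p_{5}.
k=2: 0 + 1375 + 12·6·11 = 2167; k=3: 360 + 1045 + 12·5·11 = 2065; k=4: 1500 + 0 + 12·19·11 = 4008.
Minimum: 2065 at k=3.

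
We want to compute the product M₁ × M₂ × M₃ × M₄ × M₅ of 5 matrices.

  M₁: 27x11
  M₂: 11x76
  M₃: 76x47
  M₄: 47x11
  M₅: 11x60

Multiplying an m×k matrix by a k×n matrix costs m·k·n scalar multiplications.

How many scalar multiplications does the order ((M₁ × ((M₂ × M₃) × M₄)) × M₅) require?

(M₂ × M₃): 11×76 by 76×47 → 11×47, cost 11·76·47 = 39292
((M₂ × M₃) × M₄): 11×47 by 47×11 → 11×11, cost 11·47·11 = 5687; cumulative 44979
(M₁ × ((M₂ × M₃) × M₄)): 27×11 by 11×11 → 27×11, cost 27·11·11 = 3267; cumulative 48246
((M₁ × ((M₂ × M₃) × M₄)) × M₅): 27×11 by 11×60 → 27×60, cost 27·11·60 = 17820; cumulative 66066
Total: 66066 scalar multiplications.

66066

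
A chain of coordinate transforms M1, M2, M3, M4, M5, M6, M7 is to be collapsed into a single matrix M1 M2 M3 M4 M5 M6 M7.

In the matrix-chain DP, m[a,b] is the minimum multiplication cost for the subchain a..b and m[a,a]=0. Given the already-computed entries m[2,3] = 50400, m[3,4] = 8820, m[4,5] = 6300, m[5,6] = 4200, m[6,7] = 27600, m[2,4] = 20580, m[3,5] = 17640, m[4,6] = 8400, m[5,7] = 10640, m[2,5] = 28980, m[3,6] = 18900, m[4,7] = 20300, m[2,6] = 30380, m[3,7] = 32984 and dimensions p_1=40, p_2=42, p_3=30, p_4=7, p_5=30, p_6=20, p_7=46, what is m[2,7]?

44100

m[2,7] = min over k∈[2,6] of m[2,k]+m[k+1,7]+p_{1}·p_k·p_{7}.
k=2: 0 + 32984 + 40·42·46 = 110264; k=3: 50400 + 20300 + 40·30·46 = 125900; k=4: 20580 + 10640 + 40·7·46 = 44100; k=5: 28980 + 27600 + 40·30·46 = 111780; k=6: 30380 + 0 + 40·20·46 = 67180.
Minimum: 44100 at k=4.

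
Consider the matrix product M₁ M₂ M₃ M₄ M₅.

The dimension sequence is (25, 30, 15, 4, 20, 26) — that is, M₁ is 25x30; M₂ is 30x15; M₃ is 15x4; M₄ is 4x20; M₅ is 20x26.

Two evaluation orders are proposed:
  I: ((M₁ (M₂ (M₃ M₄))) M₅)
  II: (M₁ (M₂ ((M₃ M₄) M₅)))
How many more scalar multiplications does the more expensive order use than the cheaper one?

2000

Order I = ((M₁ (M₂ (M₃ M₄))) M₅): (M₃ M₄): 15×4 by 4×20 → 15×20, cost 15·4·20 = 1200; (M₂ (M₃ M₄)): 30×15 by 15×20 → 30×20, cost 30·15·20 = 9000; cumulative 10200; (M₁ (M₂ (M₃ M₄))): 25×30 by 30×20 → 25×20, cost 25·30·20 = 15000; cumulative 25200; ((M₁ (M₂ (M₃ M₄))) M₅): 25×20 by 20×26 → 25×26, cost 25·20·26 = 13000; cumulative 38200. Total 38200.
Order II = (M₁ (M₂ ((M₃ M₄) M₅))): (M₃ M₄): 15×4 by 4×20 → 15×20, cost 15·4·20 = 1200; ((M₃ M₄) M₅): 15×20 by 20×26 → 15×26, cost 15·20·26 = 7800; cumulative 9000; (M₂ ((M₃ M₄) M₅)): 30×15 by 15×26 → 30×26, cost 30·15·26 = 11700; cumulative 20700; (M₁ (M₂ ((M₃ M₄) M₅))): 25×30 by 30×26 → 25×26, cost 25·30·26 = 19500; cumulative 40200. Total 40200.
Difference: |38200 − 40200| = 2000.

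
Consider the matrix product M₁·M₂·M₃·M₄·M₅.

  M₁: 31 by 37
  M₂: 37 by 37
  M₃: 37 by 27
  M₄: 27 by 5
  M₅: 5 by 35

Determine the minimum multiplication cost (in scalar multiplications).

Adjacent pairs: M₁M₂ = 31·37·37 = 42439; M₂M₃ = 37·37·27 = 36963; M₃M₄ = 37·27·5 = 4995; M₄M₅ = 27·5·35 = 4725.
Length 3: M₁..M₃: k=1: 0+36963+31·37·27=67932; k=2: 42439+0+31·37·27=73408 → min 67932 | M₂..M₄: k=2: 0+4995+37·37·5=11840; k=3: 36963+0+37·27·5=41958 → min 11840 | M₃..M₅: k=3: 0+4725+37·27·35=39690; k=4: 4995+0+37·5·35=11470 → min 11470.
Length 4: M₁..M₄: k=1: 0+11840+31·37·5=17575; k=2: 42439+4995+31·37·5=53169; k=3: 67932+0+31·27·5=72117 → min 17575 | M₂..M₅: k=2: 0+11470+37·37·35=59385; k=3: 36963+4725+37·27·35=76653; k=4: 11840+0+37·5·35=18315 → min 18315.
Length 5: M₁..M₅: k=1: 0+18315+31·37·35=58460; k=2: 42439+11470+31·37·35=94054; k=3: 67932+4725+31·27·35=101952; k=4: 17575+0+31·5·35=23000 → min 23000.
Optimal order: ((M₁·(M₂·(M₃·M₄)))·M₅) with cost 23000.

23000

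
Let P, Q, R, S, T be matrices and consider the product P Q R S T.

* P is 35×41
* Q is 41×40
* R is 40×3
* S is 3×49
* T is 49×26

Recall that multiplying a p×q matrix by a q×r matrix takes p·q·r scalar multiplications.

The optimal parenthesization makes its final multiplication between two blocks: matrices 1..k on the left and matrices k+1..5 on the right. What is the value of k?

3

Adjacent pairs: PQ = 35·41·40 = 57400; QR = 41·40·3 = 4920; RS = 40·3·49 = 5880; ST = 3·49·26 = 3822.
Length 3: P..R: k=1: 0+4920+35·41·3=9225; k=2: 57400+0+35·40·3=61600 → min 9225 | Q..S: k=2: 0+5880+41·40·49=86240; k=3: 4920+0+41·3·49=10947 → min 10947 | R..T: k=3: 0+3822+40·3·26=6942; k=4: 5880+0+40·49·26=56840 → min 6942.
Length 4: P..S: k=1: 0+10947+35·41·49=81262; k=2: 57400+5880+35·40·49=131880; k=3: 9225+0+35·3·49=14370 → min 14370 | Q..T: k=2: 0+6942+41·40·26=49582; k=3: 4920+3822+41·3·26=11940; k=4: 10947+0+41·49·26=63181 → min 11940.
Top-level splits: k=1: (P..P)·(Q..T) → 0+11940+35·41·26 = 49250; k=2: (P..Q)·(R..T) → 57400+6942+35·40·26 = 100742; k=3: (P..R)·(S..T) → 9225+3822+35·3·26 = 15777; k=4: (P..S)·(T..T) → 14370+0+35·49·26 = 58960.
Best split is after R, i.e. k = 3.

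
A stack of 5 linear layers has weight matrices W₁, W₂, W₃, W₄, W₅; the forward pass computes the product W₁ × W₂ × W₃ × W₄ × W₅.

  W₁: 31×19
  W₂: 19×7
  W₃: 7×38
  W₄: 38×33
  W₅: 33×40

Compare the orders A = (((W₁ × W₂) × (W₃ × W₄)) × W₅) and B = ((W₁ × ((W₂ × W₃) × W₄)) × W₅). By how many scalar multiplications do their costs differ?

28255

Order A = (((W₁ × W₂) × (W₃ × W₄)) × W₅): (W₁ × W₂): 31×19 by 19×7 → 31×7, cost 31·19·7 = 4123; (W₃ × W₄): 7×38 by 38×33 → 7×33, cost 7·38·33 = 8778; ((W₁ × W₂) × (W₃ × W₄)): 31×7 by 7×33 → 31×33, cost 31·7·33 = 7161; cumulative 20062; (((W₁ × W₂) × (W₃ × W₄)) × W₅): 31×33 by 33×40 → 31×40, cost 31·33·40 = 40920; cumulative 60982. Total 60982.
Order B = ((W₁ × ((W₂ × W₃) × W₄)) × W₅): (W₂ × W₃): 19×7 by 7×38 → 19×38, cost 19·7·38 = 5054; ((W₂ × W₃) × W₄): 19×38 by 38×33 → 19×33, cost 19·38·33 = 23826; cumulative 28880; (W₁ × ((W₂ × W₃) × W₄)): 31×19 by 19×33 → 31×33, cost 31·19·33 = 19437; cumulative 48317; ((W₁ × ((W₂ × W₃) × W₄)) × W₅): 31×33 by 33×40 → 31×40, cost 31·33·40 = 40920; cumulative 89237. Total 89237.
Difference: |60982 − 89237| = 28255.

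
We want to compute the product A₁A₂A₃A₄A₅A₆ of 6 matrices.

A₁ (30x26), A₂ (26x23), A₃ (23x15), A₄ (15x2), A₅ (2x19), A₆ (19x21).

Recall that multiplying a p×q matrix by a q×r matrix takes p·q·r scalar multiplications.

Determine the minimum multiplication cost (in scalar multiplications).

Adjacent pairs: A₁A₂ = 30·26·23 = 17940; A₂A₃ = 26·23·15 = 8970; A₃A₄ = 23·15·2 = 690; A₄A₅ = 15·2·19 = 570; A₅A₆ = 2·19·21 = 798.
Length 3: A₁..A₃: k=1: 0+8970+30·26·15=20670; k=2: 17940+0+30·23·15=28290 → min 20670 | A₂..A₄: k=2: 0+690+26·23·2=1886; k=3: 8970+0+26·15·2=9750 → min 1886 | A₃..A₅: k=3: 0+570+23·15·19=7125; k=4: 690+0+23·2·19=1564 → min 1564 | A₄..A₆: k=4: 0+798+15·2·21=1428; k=5: 570+0+15·19·21=6555 → min 1428.
Length 4: A₁..A₄: k=1: 0+1886+30·26·2=3446; k=2: 17940+690+30·23·2=20010; k=3: 20670+0+30·15·2=21570 → min 3446 | A₂..A₅: k=2: 0+1564+26·23·19=12926; k=3: 8970+570+26·15·19=16950; k=4: 1886+0+26·2·19=2874 → min 2874 | A₃..A₆: k=3: 0+1428+23·15·21=8673; k=4: 690+798+23·2·21=2454; k=5: 1564+0+23·19·21=10741 → min 2454.
Length 5: A₁..A₅: k=1: 0+2874+30·26·19=17694; k=2: 17940+1564+30·23·19=32614; k=3: 20670+570+30·15·19=29790; k=4: 3446+0+30·2·19=4586 → min 4586 | A₂..A₆: k=2: 0+2454+26·23·21=15012; k=3: 8970+1428+26·15·21=18588; k=4: 1886+798+26·2·21=3776; k=5: 2874+0+26·19·21=13248 → min 3776.
Length 6: A₁..A₆: k=1: 0+3776+30·26·21=20156; k=2: 17940+2454+30·23·21=34884; k=3: 20670+1428+30·15·21=31548; k=4: 3446+798+30·2·21=5504; k=5: 4586+0+30·19·21=16556 → min 5504.
Optimal order: ((A₁(A₂(A₃A₄)))(A₅A₆)) with cost 5504.

5504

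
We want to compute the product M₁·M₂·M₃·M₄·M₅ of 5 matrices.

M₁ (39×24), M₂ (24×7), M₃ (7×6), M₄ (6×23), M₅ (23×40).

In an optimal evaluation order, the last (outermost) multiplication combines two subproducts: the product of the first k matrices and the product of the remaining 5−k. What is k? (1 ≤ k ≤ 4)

3

Adjacent pairs: M₁M₂ = 39·24·7 = 6552; M₂M₃ = 24·7·6 = 1008; M₃M₄ = 7·6·23 = 966; M₄M₅ = 6·23·40 = 5520.
Length 3: M₁..M₃: k=1: 0+1008+39·24·6=6624; k=2: 6552+0+39·7·6=8190 → min 6624 | M₂..M₄: k=2: 0+966+24·7·23=4830; k=3: 1008+0+24·6·23=4320 → min 4320 | M₃..M₅: k=3: 0+5520+7·6·40=7200; k=4: 966+0+7·23·40=7406 → min 7200.
Length 4: M₁..M₄: k=1: 0+4320+39·24·23=25848; k=2: 6552+966+39·7·23=13797; k=3: 6624+0+39·6·23=12006 → min 12006 | M₂..M₅: k=2: 0+7200+24·7·40=13920; k=3: 1008+5520+24·6·40=12288; k=4: 4320+0+24·23·40=26400 → min 12288.
Top-level splits: k=1: (M₁..M₁)·(M₂..M₅) → 0+12288+39·24·40 = 49728; k=2: (M₁..M₂)·(M₃..M₅) → 6552+7200+39·7·40 = 24672; k=3: (M₁..M₃)·(M₄..M₅) → 6624+5520+39·6·40 = 21504; k=4: (M₁..M₄)·(M₅..M₅) → 12006+0+39·23·40 = 47886.
Best split is after M₃, i.e. k = 3.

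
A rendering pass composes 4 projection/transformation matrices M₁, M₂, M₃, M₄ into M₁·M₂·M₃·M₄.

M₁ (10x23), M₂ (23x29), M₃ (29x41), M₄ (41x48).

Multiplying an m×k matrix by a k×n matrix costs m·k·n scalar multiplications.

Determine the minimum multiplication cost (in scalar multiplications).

38240

Adjacent pairs: M₁M₂ = 10·23·29 = 6670; M₂M₃ = 23·29·41 = 27347; M₃M₄ = 29·41·48 = 57072.
Length 3: M₁..M₃: k=1: 0+27347+10·23·41=36777; k=2: 6670+0+10·29·41=18560 → min 18560 | M₂..M₄: k=2: 0+57072+23·29·48=89088; k=3: 27347+0+23·41·48=72611 → min 72611.
Length 4: M₁..M₄: k=1: 0+72611+10·23·48=83651; k=2: 6670+57072+10·29·48=77662; k=3: 18560+0+10·41·48=38240 → min 38240.
Optimal order: (((M₁·M₂)·M₃)·M₄) with cost 38240.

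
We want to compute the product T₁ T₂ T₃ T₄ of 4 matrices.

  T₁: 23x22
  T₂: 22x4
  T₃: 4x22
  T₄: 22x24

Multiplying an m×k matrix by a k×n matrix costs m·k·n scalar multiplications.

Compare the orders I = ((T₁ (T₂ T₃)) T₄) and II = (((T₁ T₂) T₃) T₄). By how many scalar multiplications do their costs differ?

9020

Order I = ((T₁ (T₂ T₃)) T₄): (T₂ T₃): 22×4 by 4×22 → 22×22, cost 22·4·22 = 1936; (T₁ (T₂ T₃)): 23×22 by 22×22 → 23×22, cost 23·22·22 = 11132; cumulative 13068; ((T₁ (T₂ T₃)) T₄): 23×22 by 22×24 → 23×24, cost 23·22·24 = 12144; cumulative 25212. Total 25212.
Order II = (((T₁ T₂) T₃) T₄): (T₁ T₂): 23×22 by 22×4 → 23×4, cost 23·22·4 = 2024; ((T₁ T₂) T₃): 23×4 by 4×22 → 23×22, cost 23·4·22 = 2024; cumulative 4048; (((T₁ T₂) T₃) T₄): 23×22 by 22×24 → 23×24, cost 23·22·24 = 12144; cumulative 16192. Total 16192.
Difference: |25212 − 16192| = 9020.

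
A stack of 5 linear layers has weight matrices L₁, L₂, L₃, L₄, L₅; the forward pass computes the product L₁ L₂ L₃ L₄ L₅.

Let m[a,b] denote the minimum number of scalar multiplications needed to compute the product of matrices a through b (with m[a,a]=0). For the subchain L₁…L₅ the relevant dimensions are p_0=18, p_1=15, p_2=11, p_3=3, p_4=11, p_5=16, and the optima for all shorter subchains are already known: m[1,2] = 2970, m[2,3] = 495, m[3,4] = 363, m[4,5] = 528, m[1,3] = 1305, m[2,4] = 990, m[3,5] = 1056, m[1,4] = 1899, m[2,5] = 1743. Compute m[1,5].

m[1,5] = min over k∈[1,4] of m[1,k]+m[k+1,5]+p_{0}·p_k·p_{5}.
k=1: 0 + 1743 + 18·15·16 = 6063; k=2: 2970 + 1056 + 18·11·16 = 7194; k=3: 1305 + 528 + 18·3·16 = 2697; k=4: 1899 + 0 + 18·11·16 = 5067.
Minimum: 2697 at k=3.

2697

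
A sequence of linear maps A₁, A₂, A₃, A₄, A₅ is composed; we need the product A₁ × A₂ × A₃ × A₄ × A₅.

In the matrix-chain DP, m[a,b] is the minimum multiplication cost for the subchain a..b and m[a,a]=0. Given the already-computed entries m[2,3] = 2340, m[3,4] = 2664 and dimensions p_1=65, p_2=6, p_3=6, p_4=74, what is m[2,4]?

31200

m[2,4] = min over k∈[2,3] of m[2,k]+m[k+1,4]+p_{1}·p_k·p_{4}.
k=2: 0 + 2664 + 65·6·74 = 31524; k=3: 2340 + 0 + 65·6·74 = 31200.
Minimum: 31200 at k=3.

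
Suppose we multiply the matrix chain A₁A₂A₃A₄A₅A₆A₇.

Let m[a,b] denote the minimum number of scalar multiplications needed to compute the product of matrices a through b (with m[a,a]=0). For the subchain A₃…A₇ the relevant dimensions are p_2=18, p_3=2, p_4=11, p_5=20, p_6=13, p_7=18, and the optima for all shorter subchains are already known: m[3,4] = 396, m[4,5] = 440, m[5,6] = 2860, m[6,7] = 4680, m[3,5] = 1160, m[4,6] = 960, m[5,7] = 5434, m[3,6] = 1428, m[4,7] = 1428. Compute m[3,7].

2076

m[3,7] = min over k∈[3,6] of m[3,k]+m[k+1,7]+p_{2}·p_k·p_{7}.
k=3: 0 + 1428 + 18·2·18 = 2076; k=4: 396 + 5434 + 18·11·18 = 9394; k=5: 1160 + 4680 + 18·20·18 = 12320; k=6: 1428 + 0 + 18·13·18 = 5640.
Minimum: 2076 at k=3.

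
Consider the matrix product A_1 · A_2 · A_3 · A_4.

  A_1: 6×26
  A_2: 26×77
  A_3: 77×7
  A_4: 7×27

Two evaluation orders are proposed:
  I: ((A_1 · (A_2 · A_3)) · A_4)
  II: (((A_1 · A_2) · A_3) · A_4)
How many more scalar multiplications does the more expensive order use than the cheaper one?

140

Order I = ((A_1 · (A_2 · A_3)) · A_4): (A_2 · A_3): 26×77 by 77×7 → 26×7, cost 26·77·7 = 14014; (A_1 · (A_2 · A_3)): 6×26 by 26×7 → 6×7, cost 6·26·7 = 1092; cumulative 15106; ((A_1 · (A_2 · A_3)) · A_4): 6×7 by 7×27 → 6×27, cost 6·7·27 = 1134; cumulative 16240. Total 16240.
Order II = (((A_1 · A_2) · A_3) · A_4): (A_1 · A_2): 6×26 by 26×77 → 6×77, cost 6·26·77 = 12012; ((A_1 · A_2) · A_3): 6×77 by 77×7 → 6×7, cost 6·77·7 = 3234; cumulative 15246; (((A_1 · A_2) · A_3) · A_4): 6×7 by 7×27 → 6×27, cost 6·7·27 = 1134; cumulative 16380. Total 16380.
Difference: |16240 − 16380| = 140.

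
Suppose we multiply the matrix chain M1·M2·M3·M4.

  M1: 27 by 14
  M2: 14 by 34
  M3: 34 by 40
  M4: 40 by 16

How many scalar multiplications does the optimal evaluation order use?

34048

Adjacent pairs: M1M2 = 27·14·34 = 12852; M2M3 = 14·34·40 = 19040; M3M4 = 34·40·16 = 21760.
Length 3: M1..M3: k=1: 0+19040+27·14·40=34160; k=2: 12852+0+27·34·40=49572 → min 34160 | M2..M4: k=2: 0+21760+14·34·16=29376; k=3: 19040+0+14·40·16=28000 → min 28000.
Length 4: M1..M4: k=1: 0+28000+27·14·16=34048; k=2: 12852+21760+27·34·16=49300; k=3: 34160+0+27·40·16=51440 → min 34048.
Optimal order: (M1·((M2·M3)·M4)) with cost 34048.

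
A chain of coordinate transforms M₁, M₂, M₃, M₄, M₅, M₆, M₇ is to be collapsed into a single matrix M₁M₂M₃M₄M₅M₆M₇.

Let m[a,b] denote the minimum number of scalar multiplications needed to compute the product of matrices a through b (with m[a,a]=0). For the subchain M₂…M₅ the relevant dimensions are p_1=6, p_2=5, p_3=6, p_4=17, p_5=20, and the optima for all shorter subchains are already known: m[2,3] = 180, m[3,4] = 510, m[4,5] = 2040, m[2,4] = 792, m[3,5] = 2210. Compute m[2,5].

2810

m[2,5] = min over k∈[2,4] of m[2,k]+m[k+1,5]+p_{1}·p_k·p_{5}.
k=2: 0 + 2210 + 6·5·20 = 2810; k=3: 180 + 2040 + 6·6·20 = 2940; k=4: 792 + 0 + 6·17·20 = 2832.
Minimum: 2810 at k=2.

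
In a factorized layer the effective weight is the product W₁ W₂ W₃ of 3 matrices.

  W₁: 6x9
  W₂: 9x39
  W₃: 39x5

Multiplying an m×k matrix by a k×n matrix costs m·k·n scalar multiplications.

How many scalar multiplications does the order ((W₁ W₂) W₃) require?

(W₁ W₂): 6×9 by 9×39 → 6×39, cost 6·9·39 = 2106
((W₁ W₂) W₃): 6×39 by 39×5 → 6×5, cost 6·39·5 = 1170; cumulative 3276
Total: 3276 scalar multiplications.

3276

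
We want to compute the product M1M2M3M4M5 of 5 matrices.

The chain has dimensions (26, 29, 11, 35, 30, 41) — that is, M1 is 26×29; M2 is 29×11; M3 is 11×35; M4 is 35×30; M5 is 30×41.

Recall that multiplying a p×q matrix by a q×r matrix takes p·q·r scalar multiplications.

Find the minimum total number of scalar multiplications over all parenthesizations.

45100

Adjacent pairs: M1M2 = 26·29·11 = 8294; M2M3 = 29·11·35 = 11165; M3M4 = 11·35·30 = 11550; M4M5 = 35·30·41 = 43050.
Length 3: M1..M3: k=1: 0+11165+26·29·35=37555; k=2: 8294+0+26·11·35=18304 → min 18304 | M2..M4: k=2: 0+11550+29·11·30=21120; k=3: 11165+0+29·35·30=41615 → min 21120 | M3..M5: k=3: 0+43050+11·35·41=58835; k=4: 11550+0+11·30·41=25080 → min 25080.
Length 4: M1..M4: k=1: 0+21120+26·29·30=43740; k=2: 8294+11550+26·11·30=28424; k=3: 18304+0+26·35·30=45604 → min 28424 | M2..M5: k=2: 0+25080+29·11·41=38159; k=3: 11165+43050+29·35·41=95830; k=4: 21120+0+29·30·41=56790 → min 38159.
Length 5: M1..M5: k=1: 0+38159+26·29·41=69073; k=2: 8294+25080+26·11·41=45100; k=3: 18304+43050+26·35·41=98664; k=4: 28424+0+26·30·41=60404 → min 45100.
Optimal order: ((M1M2)((M3M4)M5)) with cost 45100.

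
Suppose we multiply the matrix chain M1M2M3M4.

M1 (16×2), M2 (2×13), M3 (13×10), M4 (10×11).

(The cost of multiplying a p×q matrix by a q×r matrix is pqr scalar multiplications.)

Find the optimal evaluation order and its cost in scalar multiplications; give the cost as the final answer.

Adjacent pairs: M1M2 = 16·2·13 = 416; M2M3 = 2·13·10 = 260; M3M4 = 13·10·11 = 1430.
Length 3: M1..M3: k=1: 0+260+16·2·10=580; k=2: 416+0+16·13·10=2496 → min 580 | M2..M4: k=2: 0+1430+2·13·11=1716; k=3: 260+0+2·10·11=480 → min 480.
Length 4: M1..M4: k=1: 0+480+16·2·11=832; k=2: 416+1430+16·13·11=4134; k=3: 580+0+16·10·11=2340 → min 832.
Optimal parenthesization: (M1((M2M3)M4)) with cost 832.

832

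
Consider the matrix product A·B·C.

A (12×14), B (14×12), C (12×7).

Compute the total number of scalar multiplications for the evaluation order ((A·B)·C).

3024

(A·B): 12×14 by 14×12 → 12×12, cost 12·14·12 = 2016
((A·B)·C): 12×12 by 12×7 → 12×7, cost 12·12·7 = 1008; cumulative 3024
Total: 3024 scalar multiplications.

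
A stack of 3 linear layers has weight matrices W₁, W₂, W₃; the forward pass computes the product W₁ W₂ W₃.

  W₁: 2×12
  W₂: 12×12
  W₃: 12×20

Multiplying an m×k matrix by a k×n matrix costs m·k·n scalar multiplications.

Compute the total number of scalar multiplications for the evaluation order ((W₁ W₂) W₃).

(W₁ W₂): 2×12 by 12×12 → 2×12, cost 2·12·12 = 288
((W₁ W₂) W₃): 2×12 by 12×20 → 2×20, cost 2·12·20 = 480; cumulative 768
Total: 768 scalar multiplications.

768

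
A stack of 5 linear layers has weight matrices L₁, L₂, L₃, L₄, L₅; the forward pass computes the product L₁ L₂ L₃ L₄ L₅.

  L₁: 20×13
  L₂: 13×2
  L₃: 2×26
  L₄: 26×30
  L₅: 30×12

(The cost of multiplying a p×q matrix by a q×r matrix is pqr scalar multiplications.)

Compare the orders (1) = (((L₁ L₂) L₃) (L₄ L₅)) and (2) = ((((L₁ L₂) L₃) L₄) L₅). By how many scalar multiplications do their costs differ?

Order (1) = (((L₁ L₂) L₃) (L₄ L₅)): (L₁ L₂): 20×13 by 13×2 → 20×2, cost 20·13·2 = 520; ((L₁ L₂) L₃): 20×2 by 2×26 → 20×26, cost 20·2·26 = 1040; cumulative 1560; (L₄ L₅): 26×30 by 30×12 → 26×12, cost 26·30·12 = 9360; (((L₁ L₂) L₃) (L₄ L₅)): 20×26 by 26×12 → 20×12, cost 20·26·12 = 6240; cumulative 17160. Total 17160.
Order (2) = ((((L₁ L₂) L₃) L₄) L₅): (L₁ L₂): 20×13 by 13×2 → 20×2, cost 20·13·2 = 520; ((L₁ L₂) L₃): 20×2 by 2×26 → 20×26, cost 20·2·26 = 1040; cumulative 1560; (((L₁ L₂) L₃) L₄): 20×26 by 26×30 → 20×30, cost 20·26·30 = 15600; cumulative 17160; ((((L₁ L₂) L₃) L₄) L₅): 20×30 by 30×12 → 20×12, cost 20·30·12 = 7200; cumulative 24360. Total 24360.
Difference: |17160 − 24360| = 7200.

7200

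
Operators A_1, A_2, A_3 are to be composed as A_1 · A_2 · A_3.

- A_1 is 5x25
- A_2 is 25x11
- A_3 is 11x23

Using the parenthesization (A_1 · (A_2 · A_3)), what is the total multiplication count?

(A_2 · A_3): 25×11 by 11×23 → 25×23, cost 25·11·23 = 6325
(A_1 · (A_2 · A_3)): 5×25 by 25×23 → 5×23, cost 5·25·23 = 2875; cumulative 9200
Total: 9200 scalar multiplications.

9200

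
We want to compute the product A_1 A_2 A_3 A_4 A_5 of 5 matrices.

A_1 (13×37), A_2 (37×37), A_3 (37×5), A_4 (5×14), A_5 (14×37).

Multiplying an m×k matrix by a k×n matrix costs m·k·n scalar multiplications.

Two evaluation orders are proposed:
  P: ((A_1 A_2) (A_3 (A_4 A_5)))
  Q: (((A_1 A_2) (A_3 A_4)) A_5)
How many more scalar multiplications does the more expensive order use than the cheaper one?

11174

Order P = ((A_1 A_2) (A_3 (A_4 A_5))): (A_1 A_2): 13×37 by 37×37 → 13×37, cost 13·37·37 = 17797; (A_4 A_5): 5×14 by 14×37 → 5×37, cost 5·14·37 = 2590; (A_3 (A_4 A_5)): 37×5 by 5×37 → 37×37, cost 37·5·37 = 6845; cumulative 9435; ((A_1 A_2) (A_3 (A_4 A_5))): 13×37 by 37×37 → 13×37, cost 13·37·37 = 17797; cumulative 45029. Total 45029.
Order Q = (((A_1 A_2) (A_3 A_4)) A_5): (A_1 A_2): 13×37 by 37×37 → 13×37, cost 13·37·37 = 17797; (A_3 A_4): 37×5 by 5×14 → 37×14, cost 37·5·14 = 2590; ((A_1 A_2) (A_3 A_4)): 13×37 by 37×14 → 13×14, cost 13·37·14 = 6734; cumulative 27121; (((A_1 A_2) (A_3 A_4)) A_5): 13×14 by 14×37 → 13×37, cost 13·14·37 = 6734; cumulative 33855. Total 33855.
Difference: |45029 − 33855| = 11174.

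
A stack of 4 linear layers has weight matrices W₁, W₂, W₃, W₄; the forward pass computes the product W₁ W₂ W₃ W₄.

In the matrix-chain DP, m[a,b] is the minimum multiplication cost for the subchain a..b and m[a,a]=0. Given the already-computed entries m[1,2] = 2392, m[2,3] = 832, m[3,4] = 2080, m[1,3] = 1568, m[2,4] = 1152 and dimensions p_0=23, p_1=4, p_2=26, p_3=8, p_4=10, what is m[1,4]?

m[1,4] = min over k∈[1,3] of m[1,k]+m[k+1,4]+p_{0}·p_k·p_{4}.
k=1: 0 + 1152 + 23·4·10 = 2072; k=2: 2392 + 2080 + 23·26·10 = 10452; k=3: 1568 + 0 + 23·8·10 = 3408.
Minimum: 2072 at k=1.

2072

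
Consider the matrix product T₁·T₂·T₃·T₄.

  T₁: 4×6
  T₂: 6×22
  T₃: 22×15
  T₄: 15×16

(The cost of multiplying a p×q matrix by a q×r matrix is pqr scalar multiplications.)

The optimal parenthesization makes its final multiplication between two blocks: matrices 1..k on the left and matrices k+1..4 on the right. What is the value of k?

Adjacent pairs: T₁T₂ = 4·6·22 = 528; T₂T₃ = 6·22·15 = 1980; T₃T₄ = 22·15·16 = 5280.
Length 3: T₁..T₃: k=1: 0+1980+4·6·15=2340; k=2: 528+0+4·22·15=1848 → min 1848 | T₂..T₄: k=2: 0+5280+6·22·16=7392; k=3: 1980+0+6·15·16=3420 → min 3420.
Top-level splits: k=1: (T₁..T₁)·(T₂..T₄) → 0+3420+4·6·16 = 3804; k=2: (T₁..T₂)·(T₃..T₄) → 528+5280+4·22·16 = 7216; k=3: (T₁..T₃)·(T₄..T₄) → 1848+0+4·15·16 = 2808.
Best split is after T₃, i.e. k = 3.

3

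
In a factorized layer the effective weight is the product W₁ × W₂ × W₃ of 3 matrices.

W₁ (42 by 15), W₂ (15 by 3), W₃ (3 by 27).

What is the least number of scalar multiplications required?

Order (W₁ × (W₂ × W₃)): (W₂ × W₃): 15×3 by 3×27 → 15×27, cost 15·3·27 = 1215; (W₁ × (W₂ × W₃)): 42×15 by 15×27 → 42×27, cost 42·15·27 = 17010; cumulative 18225. Total 18225.
Order ((W₁ × W₂) × W₃): (W₁ × W₂): 42×15 by 15×3 → 42×3, cost 42·15·3 = 1890; ((W₁ × W₂) × W₃): 42×3 by 3×27 → 42×27, cost 42·3·27 = 3402; cumulative 5292. Total 5292.
Minimum: 5292.

5292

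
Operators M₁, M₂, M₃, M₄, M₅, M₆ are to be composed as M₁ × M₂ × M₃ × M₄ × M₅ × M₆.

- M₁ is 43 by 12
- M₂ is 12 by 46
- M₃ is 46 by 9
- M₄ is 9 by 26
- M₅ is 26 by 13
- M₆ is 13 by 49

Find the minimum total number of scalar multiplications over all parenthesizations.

37350

Adjacent pairs: M₁M₂ = 43·12·46 = 23736; M₂M₃ = 12·46·9 = 4968; M₃M₄ = 46·9·26 = 10764; M₄M₅ = 9·26·13 = 3042; M₅M₆ = 26·13·49 = 16562.
Length 3: M₁..M₃: k=1: 0+4968+43·12·9=9612; k=2: 23736+0+43·46·9=41538 → min 9612 | M₂..M₄: k=2: 0+10764+12·46·26=25116; k=3: 4968+0+12·9·26=7776 → min 7776 | M₃..M₅: k=3: 0+3042+46·9·13=8424; k=4: 10764+0+46·26·13=26312 → min 8424 | M₄..M₆: k=4: 0+16562+9·26·49=28028; k=5: 3042+0+9·13·49=8775 → min 8775.
Length 4: M₁..M₄: k=1: 0+7776+43·12·26=21192; k=2: 23736+10764+43·46·26=85928; k=3: 9612+0+43·9·26=19674 → min 19674 | M₂..M₅: k=2: 0+8424+12·46·13=15600; k=3: 4968+3042+12·9·13=9414; k=4: 7776+0+12·26·13=11832 → min 9414 | M₃..M₆: k=3: 0+8775+46·9·49=29061; k=4: 10764+16562+46·26·49=85930; k=5: 8424+0+46·13·49=37726 → min 29061.
Length 5: M₁..M₅: k=1: 0+9414+43·12·13=16122; k=2: 23736+8424+43·46·13=57874; k=3: 9612+3042+43·9·13=17685; k=4: 19674+0+43·26·13=34208 → min 16122 | M₂..M₆: k=2: 0+29061+12·46·49=56109; k=3: 4968+8775+12·9·49=19035; k=4: 7776+16562+12·26·49=39626; k=5: 9414+0+12·13·49=17058 → min 17058.
Length 6: M₁..M₆: k=1: 0+17058+43·12·49=42342; k=2: 23736+29061+43·46·49=149719; k=3: 9612+8775+43·9·49=37350; k=4: 19674+16562+43·26·49=91018; k=5: 16122+0+43·13·49=43513 → min 37350.
Optimal order: ((M₁ × (M₂ × M₃)) × ((M₄ × M₅) × M₆)) with cost 37350.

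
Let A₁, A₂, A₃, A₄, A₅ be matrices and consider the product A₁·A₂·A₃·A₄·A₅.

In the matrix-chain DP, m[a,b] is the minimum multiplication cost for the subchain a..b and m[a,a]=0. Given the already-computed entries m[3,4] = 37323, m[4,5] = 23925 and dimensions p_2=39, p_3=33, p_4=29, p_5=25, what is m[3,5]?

m[3,5] = min over k∈[3,4] of m[3,k]+m[k+1,5]+p_{2}·p_k·p_{5}.
k=3: 0 + 23925 + 39·33·25 = 56100; k=4: 37323 + 0 + 39·29·25 = 65598.
Minimum: 56100 at k=3.

56100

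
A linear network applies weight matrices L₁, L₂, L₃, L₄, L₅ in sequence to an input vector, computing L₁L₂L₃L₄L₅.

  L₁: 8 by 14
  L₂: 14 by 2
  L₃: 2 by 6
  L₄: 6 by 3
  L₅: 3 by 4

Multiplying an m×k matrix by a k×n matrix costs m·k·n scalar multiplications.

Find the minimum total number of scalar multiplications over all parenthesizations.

Adjacent pairs: L₁L₂ = 8·14·2 = 224; L₂L₃ = 14·2·6 = 168; L₃L₄ = 2·6·3 = 36; L₄L₅ = 6·3·4 = 72.
Length 3: L₁..L₃: k=1: 0+168+8·14·6=840; k=2: 224+0+8·2·6=320 → min 320 | L₂..L₄: k=2: 0+36+14·2·3=120; k=3: 168+0+14·6·3=420 → min 120 | L₃..L₅: k=3: 0+72+2·6·4=120; k=4: 36+0+2·3·4=60 → min 60.
Length 4: L₁..L₄: k=1: 0+120+8·14·3=456; k=2: 224+36+8·2·3=308; k=3: 320+0+8·6·3=464 → min 308 | L₂..L₅: k=2: 0+60+14·2·4=172; k=3: 168+72+14·6·4=576; k=4: 120+0+14·3·4=288 → min 172.
Length 5: L₁..L₅: k=1: 0+172+8·14·4=620; k=2: 224+60+8·2·4=348; k=3: 320+72+8·6·4=584; k=4: 308+0+8·3·4=404 → min 348.
Optimal order: ((L₁L₂)((L₃L₄)L₅)) with cost 348.

348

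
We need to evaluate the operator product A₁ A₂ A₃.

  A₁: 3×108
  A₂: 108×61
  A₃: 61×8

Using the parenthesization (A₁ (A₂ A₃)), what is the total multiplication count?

55296

(A₂ A₃): 108×61 by 61×8 → 108×8, cost 108·61·8 = 52704
(A₁ (A₂ A₃)): 3×108 by 108×8 → 3×8, cost 3·108·8 = 2592; cumulative 55296
Total: 55296 scalar multiplications.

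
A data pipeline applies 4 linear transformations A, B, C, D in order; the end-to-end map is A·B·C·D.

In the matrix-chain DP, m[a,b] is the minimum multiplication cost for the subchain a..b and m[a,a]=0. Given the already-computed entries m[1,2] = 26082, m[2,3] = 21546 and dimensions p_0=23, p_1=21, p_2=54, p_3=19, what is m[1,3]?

m[1,3] = min over k∈[1,2] of m[1,k]+m[k+1,3]+p_{0}·p_k·p_{3}.
k=1: 0 + 21546 + 23·21·19 = 30723; k=2: 26082 + 0 + 23·54·19 = 49680.
Minimum: 30723 at k=1.

30723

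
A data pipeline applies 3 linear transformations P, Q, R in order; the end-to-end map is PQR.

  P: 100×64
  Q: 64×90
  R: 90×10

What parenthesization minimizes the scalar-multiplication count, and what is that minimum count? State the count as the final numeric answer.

121600

(P(QR)): cost 121600.
((PQ)R): cost 666000.
Optimal: (P(QR)) with cost 121600.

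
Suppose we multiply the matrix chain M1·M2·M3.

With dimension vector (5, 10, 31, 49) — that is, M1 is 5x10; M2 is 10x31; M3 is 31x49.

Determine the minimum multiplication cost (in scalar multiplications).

9145

Order (M1·(M2·M3)): (M2·M3): 10×31 by 31×49 → 10×49, cost 10·31·49 = 15190; (M1·(M2·M3)): 5×10 by 10×49 → 5×49, cost 5·10·49 = 2450; cumulative 17640. Total 17640.
Order ((M1·M2)·M3): (M1·M2): 5×10 by 10×31 → 5×31, cost 5·10·31 = 1550; ((M1·M2)·M3): 5×31 by 31×49 → 5×49, cost 5·31·49 = 7595; cumulative 9145. Total 9145.
Minimum: 9145.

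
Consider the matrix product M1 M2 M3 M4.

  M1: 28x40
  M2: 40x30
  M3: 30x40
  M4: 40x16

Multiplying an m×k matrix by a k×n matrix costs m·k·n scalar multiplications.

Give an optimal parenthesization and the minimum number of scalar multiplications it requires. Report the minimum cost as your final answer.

Adjacent pairs: M1M2 = 28·40·30 = 33600; M2M3 = 40·30·40 = 48000; M3M4 = 30·40·16 = 19200.
Length 3: M1..M3: k=1: 0+48000+28·40·40=92800; k=2: 33600+0+28·30·40=67200 → min 67200 | M2..M4: k=2: 0+19200+40·30·16=38400; k=3: 48000+0+40·40·16=73600 → min 38400.
Length 4: M1..M4: k=1: 0+38400+28·40·16=56320; k=2: 33600+19200+28·30·16=66240; k=3: 67200+0+28·40·16=85120 → min 56320.
Optimal parenthesization: (M1 (M2 (M3 M4))) with cost 56320.

56320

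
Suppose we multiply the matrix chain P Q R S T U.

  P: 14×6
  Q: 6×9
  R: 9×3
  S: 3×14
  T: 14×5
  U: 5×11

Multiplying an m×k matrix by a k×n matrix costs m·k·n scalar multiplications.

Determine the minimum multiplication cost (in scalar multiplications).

Adjacent pairs: PQ = 14·6·9 = 756; QR = 6·9·3 = 162; RS = 9·3·14 = 378; ST = 3·14·5 = 210; TU = 14·5·11 = 770.
Length 3: P..R: k=1: 0+162+14·6·3=414; k=2: 756+0+14·9·3=1134 → min 414 | Q..S: k=2: 0+378+6·9·14=1134; k=3: 162+0+6·3·14=414 → min 414 | R..T: k=3: 0+210+9·3·5=345; k=4: 378+0+9·14·5=1008 → min 345 | S..U: k=4: 0+770+3·14·11=1232; k=5: 210+0+3·5·11=375 → min 375.
Length 4: P..S: k=1: 0+414+14·6·14=1590; k=2: 756+378+14·9·14=2898; k=3: 414+0+14·3·14=1002 → min 1002 | Q..T: k=2: 0+345+6·9·5=615; k=3: 162+210+6·3·5=462; k=4: 414+0+6·14·5=834 → min 462 | R..U: k=3: 0+375+9·3·11=672; k=4: 378+770+9·14·11=2534; k=5: 345+0+9·5·11=840 → min 672.
Length 5: P..T: k=1: 0+462+14·6·5=882; k=2: 756+345+14·9·5=1731; k=3: 414+210+14·3·5=834; k=4: 1002+0+14·14·5=1982 → min 834 | Q..U: k=2: 0+672+6·9·11=1266; k=3: 162+375+6·3·11=735; k=4: 414+770+6·14·11=2108; k=5: 462+0+6·5·11=792 → min 735.
Length 6: P..U: k=1: 0+735+14·6·11=1659; k=2: 756+672+14·9·11=2814; k=3: 414+375+14·3·11=1251; k=4: 1002+770+14·14·11=3928; k=5: 834+0+14·5·11=1604 → min 1251.
Optimal order: ((P (Q R)) ((S T) U)) with cost 1251.

1251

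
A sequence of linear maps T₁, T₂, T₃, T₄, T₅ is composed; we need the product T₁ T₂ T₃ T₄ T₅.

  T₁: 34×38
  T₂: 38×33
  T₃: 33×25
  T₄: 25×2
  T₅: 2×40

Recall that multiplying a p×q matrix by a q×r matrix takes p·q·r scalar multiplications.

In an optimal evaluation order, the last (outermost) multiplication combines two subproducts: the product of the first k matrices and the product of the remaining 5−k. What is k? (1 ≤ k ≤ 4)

Adjacent pairs: T₁T₂ = 34·38·33 = 42636; T₂T₃ = 38·33·25 = 31350; T₃T₄ = 33·25·2 = 1650; T₄T₅ = 25·2·40 = 2000.
Length 3: T₁..T₃: k=1: 0+31350+34·38·25=63650; k=2: 42636+0+34·33·25=70686 → min 63650 | T₂..T₄: k=2: 0+1650+38·33·2=4158; k=3: 31350+0+38·25·2=33250 → min 4158 | T₃..T₅: k=3: 0+2000+33·25·40=35000; k=4: 1650+0+33·2·40=4290 → min 4290.
Length 4: T₁..T₄: k=1: 0+4158+34·38·2=6742; k=2: 42636+1650+34·33·2=46530; k=3: 63650+0+34·25·2=65350 → min 6742 | T₂..T₅: k=2: 0+4290+38·33·40=54450; k=3: 31350+2000+38·25·40=71350; k=4: 4158+0+38·2·40=7198 → min 7198.
Top-level splits: k=1: (T₁..T₁)·(T₂..T₅) → 0+7198+34·38·40 = 58878; k=2: (T₁..T₂)·(T₃..T₅) → 42636+4290+34·33·40 = 91806; k=3: (T₁..T₃)·(T₄..T₅) → 63650+2000+34·25·40 = 99650; k=4: (T₁..T₄)·(T₅..T₅) → 6742+0+34·2·40 = 9462.
Best split is after T₄, i.e. k = 4.

4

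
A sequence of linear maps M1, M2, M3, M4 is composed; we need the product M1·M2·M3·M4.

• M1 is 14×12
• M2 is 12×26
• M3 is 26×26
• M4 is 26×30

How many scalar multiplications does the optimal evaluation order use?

Adjacent pairs: M1M2 = 14·12·26 = 4368; M2M3 = 12·26·26 = 8112; M3M4 = 26·26·30 = 20280.
Length 3: M1..M3: k=1: 0+8112+14·12·26=12480; k=2: 4368+0+14·26·26=13832 → min 12480 | M2..M4: k=2: 0+20280+12·26·30=29640; k=3: 8112+0+12·26·30=17472 → min 17472.
Length 4: M1..M4: k=1: 0+17472+14·12·30=22512; k=2: 4368+20280+14·26·30=35568; k=3: 12480+0+14·26·30=23400 → min 22512.
Optimal order: (M1·((M2·M3)·M4)) with cost 22512.

22512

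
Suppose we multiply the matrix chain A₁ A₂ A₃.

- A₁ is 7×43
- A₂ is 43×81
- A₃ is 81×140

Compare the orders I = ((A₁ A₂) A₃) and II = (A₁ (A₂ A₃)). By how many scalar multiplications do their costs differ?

Order I = ((A₁ A₂) A₃): (A₁ A₂): 7×43 by 43×81 → 7×81, cost 7·43·81 = 24381; ((A₁ A₂) A₃): 7×81 by 81×140 → 7×140, cost 7·81·140 = 79380; cumulative 103761. Total 103761.
Order II = (A₁ (A₂ A₃)): (A₂ A₃): 43×81 by 81×140 → 43×140, cost 43·81·140 = 487620; (A₁ (A₂ A₃)): 7×43 by 43×140 → 7×140, cost 7·43·140 = 42140; cumulative 529760. Total 529760.
Difference: |103761 − 529760| = 425999.

425999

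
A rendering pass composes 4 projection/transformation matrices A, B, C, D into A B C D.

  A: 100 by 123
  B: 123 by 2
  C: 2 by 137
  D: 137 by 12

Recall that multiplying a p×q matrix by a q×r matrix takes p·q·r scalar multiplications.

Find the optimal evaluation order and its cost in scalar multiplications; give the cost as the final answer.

Adjacent pairs: AB = 100·123·2 = 24600; BC = 123·2·137 = 33702; CD = 2·137·12 = 3288.
Length 3: A..C: k=1: 0+33702+100·123·137=1718802; k=2: 24600+0+100·2·137=52000 → min 52000 | B..D: k=2: 0+3288+123·2·12=6240; k=3: 33702+0+123·137·12=235914 → min 6240.
Length 4: A..D: k=1: 0+6240+100·123·12=153840; k=2: 24600+3288+100·2·12=30288; k=3: 52000+0+100·137·12=216400 → min 30288.
Optimal parenthesization: ((A B) (C D)) with cost 30288.

30288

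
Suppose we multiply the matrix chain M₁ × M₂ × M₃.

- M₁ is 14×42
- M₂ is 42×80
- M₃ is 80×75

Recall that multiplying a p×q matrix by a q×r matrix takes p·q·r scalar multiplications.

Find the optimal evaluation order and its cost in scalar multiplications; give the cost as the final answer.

(M₁ × (M₂ × M₃)): cost 296100.
((M₁ × M₂) × M₃): cost 131040.
Optimal: ((M₁ × M₂) × M₃) with cost 131040.

131040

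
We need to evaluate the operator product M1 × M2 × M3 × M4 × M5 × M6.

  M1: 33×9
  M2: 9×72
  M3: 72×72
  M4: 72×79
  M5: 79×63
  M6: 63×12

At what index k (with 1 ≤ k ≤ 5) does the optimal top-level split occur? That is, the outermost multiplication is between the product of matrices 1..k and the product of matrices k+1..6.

Adjacent pairs: M1M2 = 33·9·72 = 21384; M2M3 = 9·72·72 = 46656; M3M4 = 72·72·79 = 409536; M4M5 = 72·79·63 = 358344; M5M6 = 79·63·12 = 59724.
Length 3: M1..M3: k=1: 0+46656+33·9·72=68040; k=2: 21384+0+33·72·72=192456 → min 68040 | M2..M4: k=2: 0+409536+9·72·79=460728; k=3: 46656+0+9·72·79=97848 → min 97848 | M3..M5: k=3: 0+358344+72·72·63=684936; k=4: 409536+0+72·79·63=767880 → min 684936 | M4..M6: k=4: 0+59724+72·79·12=127980; k=5: 358344+0+72·63·12=412776 → min 127980.
Length 4: M1..M4: k=1: 0+97848+33·9·79=121311; k=2: 21384+409536+33·72·79=618624; k=3: 68040+0+33·72·79=255744 → min 121311 | M2..M5: k=2: 0+684936+9·72·63=725760; k=3: 46656+358344+9·72·63=445824; k=4: 97848+0+9·79·63=142641 → min 142641 | M3..M6: k=3: 0+127980+72·72·12=190188; k=4: 409536+59724+72·79·12=537516; k=5: 684936+0+72·63·12=739368 → min 190188.
Length 5: M1..M5: k=1: 0+142641+33·9·63=161352; k=2: 21384+684936+33·72·63=856008; k=3: 68040+358344+33·72·63=576072; k=4: 121311+0+33·79·63=285552 → min 161352 | M2..M6: k=2: 0+190188+9·72·12=197964; k=3: 46656+127980+9·72·12=182412; k=4: 97848+59724+9·79·12=166104; k=5: 142641+0+9·63·12=149445 → min 149445.
Top-level splits: k=1: (M1..M1)·(M2..M6) → 0+149445+33·9·12 = 153009; k=2: (M1..M2)·(M3..M6) → 21384+190188+33·72·12 = 240084; k=3: (M1..M3)·(M4..M6) → 68040+127980+33·72·12 = 224532; k=4: (M1..M4)·(M5..M6) → 121311+59724+33·79·12 = 212319; k=5: (M1..M5)·(M6..M6) → 161352+0+33·63·12 = 186300.
Best split is after M1, i.e. k = 1.

1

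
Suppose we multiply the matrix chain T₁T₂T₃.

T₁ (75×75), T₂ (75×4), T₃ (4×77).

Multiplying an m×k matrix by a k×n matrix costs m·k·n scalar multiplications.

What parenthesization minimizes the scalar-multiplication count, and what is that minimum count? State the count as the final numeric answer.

(T₁(T₂T₃)): cost 456225.
((T₁T₂)T₃): cost 45600.
Optimal: ((T₁T₂)T₃) with cost 45600.

45600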